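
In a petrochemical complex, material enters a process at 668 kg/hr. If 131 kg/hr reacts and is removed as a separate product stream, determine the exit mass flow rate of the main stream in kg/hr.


Steady-state mass balance on the main outlet: F_out = F_in - F_removed
F_out = 668 - 131
F_out = 537 kg/hr


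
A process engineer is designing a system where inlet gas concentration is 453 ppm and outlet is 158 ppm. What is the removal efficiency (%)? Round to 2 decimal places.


Efficiency = (G_in - G_out) / G_in * 100%
Efficiency = (453 - 158) / 453 * 100
Efficiency = 295 / 453 * 100
Efficiency = 65.12%


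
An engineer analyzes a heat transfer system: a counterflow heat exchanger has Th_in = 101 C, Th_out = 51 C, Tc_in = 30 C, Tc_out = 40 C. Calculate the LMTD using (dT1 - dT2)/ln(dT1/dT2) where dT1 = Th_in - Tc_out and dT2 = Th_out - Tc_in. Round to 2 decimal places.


dT1 = Th_in - Tc_out = 101 - 40 = 61
dT2 = Th_out - Tc_in = 51 - 30 = 21
LMTD = (dT1 - dT2) / ln(dT1/dT2)
LMTD = (61 - 21) / ln(61/21)
LMTD = 37.51 K


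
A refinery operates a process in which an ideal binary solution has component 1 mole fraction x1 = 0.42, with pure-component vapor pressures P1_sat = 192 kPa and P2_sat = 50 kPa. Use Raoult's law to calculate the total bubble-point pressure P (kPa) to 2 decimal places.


P = x1*P1_sat + x2*P2_sat
x2 = 1 - x1 = 1 - 0.42 = 0.58
P = 0.42*192 + 0.58*50
P = 80.64 + 29.0
P = 109.64 kPa


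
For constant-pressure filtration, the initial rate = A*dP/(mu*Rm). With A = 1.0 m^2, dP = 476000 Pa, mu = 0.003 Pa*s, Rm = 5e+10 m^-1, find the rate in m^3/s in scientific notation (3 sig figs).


rate = A * dP / (mu * Rm)
rate = 1.0 * 476000 / (0.003 * 5e+10)
rate = 476000.0 / 1.500e+08
rate = 3.17e-03 m^3/s


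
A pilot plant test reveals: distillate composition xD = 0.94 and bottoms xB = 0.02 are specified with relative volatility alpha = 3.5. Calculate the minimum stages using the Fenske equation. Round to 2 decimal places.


N_min = ln((xD*(1-xB))/(xB*(1-xD))) / ln(alpha)
Numerator inside ln: 0.9212 / 0.0012 = 767.666667
ln(767.666667) = 6.643356
ln(alpha) = ln(3.5) = 1.252763
N_min = 6.643356 / 1.252763 = 5.30


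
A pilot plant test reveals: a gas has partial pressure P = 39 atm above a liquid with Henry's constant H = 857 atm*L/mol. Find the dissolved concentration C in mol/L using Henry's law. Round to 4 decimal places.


C = P / H
C = 39 / 857
C = 0.0455 mol/L


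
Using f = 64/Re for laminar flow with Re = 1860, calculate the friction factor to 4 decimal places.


f = 64 / Re
f = 64 / 1860
f = 0.0344


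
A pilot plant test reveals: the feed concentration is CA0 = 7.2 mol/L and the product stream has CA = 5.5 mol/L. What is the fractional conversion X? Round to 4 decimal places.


X = (CA0 - CA) / CA0
X = (7.2 - 5.5) / 7.2
X = 1.7 / 7.2
X = 0.2361


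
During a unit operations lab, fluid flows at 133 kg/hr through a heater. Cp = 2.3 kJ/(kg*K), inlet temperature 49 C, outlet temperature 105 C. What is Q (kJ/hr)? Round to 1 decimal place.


Q = m_dot * Cp * (T2 - T1)
Q = 133 * 2.3 * (105 - 49)
Q = 133 * 2.3 * 56
Q = 17130.4 kJ/hr


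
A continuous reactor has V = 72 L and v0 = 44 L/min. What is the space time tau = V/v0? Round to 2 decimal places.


tau = V / v0
tau = 72 / 44
tau = 1.64 min


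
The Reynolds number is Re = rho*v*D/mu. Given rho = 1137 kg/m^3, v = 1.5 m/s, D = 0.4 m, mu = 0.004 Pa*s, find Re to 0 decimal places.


Re = rho * v * D / mu
Re = 1137 * 1.5 * 0.4 / 0.004
Re = 682.2 / 0.004
Re = 170550


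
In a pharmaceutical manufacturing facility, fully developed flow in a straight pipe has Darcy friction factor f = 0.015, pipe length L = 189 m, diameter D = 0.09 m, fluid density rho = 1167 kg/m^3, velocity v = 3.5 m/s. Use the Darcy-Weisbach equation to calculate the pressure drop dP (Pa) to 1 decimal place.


dP = f * (L/D) * (rho*v^2/2)
dP = 0.015 * (189/0.09) * (1167*3.5^2/2)
L/D = 2100.0
rho*v^2/2 = 1167*12.25/2 = 7147.875
dP = 0.015 * 2100.0 * 7147.875
dP = 225158.1 Pa


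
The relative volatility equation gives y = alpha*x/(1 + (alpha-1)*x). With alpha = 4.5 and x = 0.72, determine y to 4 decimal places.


y = alpha*x / (1 + (alpha-1)*x)
y = 4.5*0.72 / (1 + (4.5-1)*0.72)
y = 3.24 / (1 + 2.52)
y = 3.24 / 3.52
y = 0.9205


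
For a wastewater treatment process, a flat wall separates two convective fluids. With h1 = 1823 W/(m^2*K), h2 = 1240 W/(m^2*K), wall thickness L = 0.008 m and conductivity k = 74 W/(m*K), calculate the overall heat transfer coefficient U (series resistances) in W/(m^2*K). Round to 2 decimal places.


1/U = 1/h1 + L/k + 1/h2
1/U = 1/1823 + 0.008/74 + 1/1240
1/U = 0.0005485464 + 0.0001081081 + 0.0008064516
1/U = 0.0014631061
U = 683.48 W/(m^2*K)


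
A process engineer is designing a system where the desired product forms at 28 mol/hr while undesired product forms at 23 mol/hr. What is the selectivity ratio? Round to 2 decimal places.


S = desired product rate / undesired product rate
S = 28 / 23
S = 1.22


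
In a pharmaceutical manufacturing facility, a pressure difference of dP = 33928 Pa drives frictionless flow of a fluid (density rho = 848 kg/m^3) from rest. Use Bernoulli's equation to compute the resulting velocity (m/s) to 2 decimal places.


v = sqrt(2*dP/rho)
v = sqrt(2*33928/848)
v = sqrt(80.018868)
v = 8.95 m/s


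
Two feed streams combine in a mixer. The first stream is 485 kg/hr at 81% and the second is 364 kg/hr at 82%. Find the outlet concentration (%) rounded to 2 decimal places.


Mass balance on solute: F1*x1 + F2*x2 = F3*x3
F3 = F1 + F2 = 485 + 364 = 849 kg/hr
x3 = (F1*x1 + F2*x2)/F3
x3 = (485*0.81 + 364*0.82) / 849
x3 = 81.43%


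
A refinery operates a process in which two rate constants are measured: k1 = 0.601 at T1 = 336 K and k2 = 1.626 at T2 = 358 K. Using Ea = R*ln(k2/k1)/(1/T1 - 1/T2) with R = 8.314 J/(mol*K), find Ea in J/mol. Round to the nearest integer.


Ea = R * ln(k2/k1) / (1/T1 - 1/T2)
ln(k2/k1) = ln(1.626/0.601) = 0.9952834
1/T1 - 1/T2 = 1/336 - 1/358 = 0.000182894387
Ea = 8.314 * 0.9952834 / 0.000182894387
Ea = 45244 J/mol


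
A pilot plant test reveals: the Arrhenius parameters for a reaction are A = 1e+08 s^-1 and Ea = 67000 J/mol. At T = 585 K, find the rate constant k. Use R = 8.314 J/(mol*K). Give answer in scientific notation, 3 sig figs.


k = A * exp(-Ea/(R*T))
k = 1e+08 * exp(-67000 / (8.314 * 585))
k = 1e+08 * exp(-13.775549)
k = 1.04e+02


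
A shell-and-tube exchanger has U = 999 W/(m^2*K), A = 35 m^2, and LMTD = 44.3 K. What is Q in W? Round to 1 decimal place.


Q = U * A * LMTD
Q = 999 * 35 * 44.3
Q = 1548949.5 W


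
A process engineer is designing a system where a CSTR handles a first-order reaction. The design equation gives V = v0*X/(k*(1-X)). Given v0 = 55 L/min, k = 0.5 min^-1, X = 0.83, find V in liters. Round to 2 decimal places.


V = v0 * X / (k * (1 - X))
V = 55 * 0.83 / (0.5 * (1 - 0.83))
V = 45.65 / (0.5 * 0.17)
V = 45.65 / 0.085
V = 537.06 L


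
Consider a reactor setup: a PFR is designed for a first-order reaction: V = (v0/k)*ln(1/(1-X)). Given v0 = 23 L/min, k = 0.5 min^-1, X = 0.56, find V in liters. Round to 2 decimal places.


V = (v0/k) * ln(1/(1-X))
V = (23/0.5) * ln(1/(1-0.56))
V = 46.0 * ln(2.272727)
V = 46.0 * 0.82098
V = 37.77 L


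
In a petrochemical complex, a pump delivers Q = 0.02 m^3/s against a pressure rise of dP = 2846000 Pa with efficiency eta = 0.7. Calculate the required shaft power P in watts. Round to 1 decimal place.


P = Q * dP / eta
P = 0.02 * 2846000 / 0.7
P = 56920.0 / 0.7
P = 81314.3 W


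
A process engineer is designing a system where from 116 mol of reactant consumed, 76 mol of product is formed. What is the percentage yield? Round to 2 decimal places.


Yield = (moles product / moles consumed) * 100%
Yield = (76 / 116) * 100
Yield = 0.6552 * 100
Yield = 65.52%


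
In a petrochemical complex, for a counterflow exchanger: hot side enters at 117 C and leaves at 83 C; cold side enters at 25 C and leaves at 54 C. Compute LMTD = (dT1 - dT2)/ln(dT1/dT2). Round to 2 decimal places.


dT1 = Th_in - Tc_out = 117 - 54 = 63
dT2 = Th_out - Tc_in = 83 - 25 = 58
LMTD = (dT1 - dT2) / ln(dT1/dT2)
LMTD = (63 - 58) / ln(63/58)
LMTD = 60.47 K


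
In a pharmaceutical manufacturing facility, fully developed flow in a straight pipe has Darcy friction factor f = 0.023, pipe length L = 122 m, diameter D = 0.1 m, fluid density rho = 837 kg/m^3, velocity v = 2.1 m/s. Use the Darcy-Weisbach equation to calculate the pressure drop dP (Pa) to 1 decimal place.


dP = f * (L/D) * (rho*v^2/2)
dP = 0.023 * (122/0.1) * (837*2.1^2/2)
L/D = 1220.0
rho*v^2/2 = 837*4.41/2 = 1845.585
dP = 0.023 * 1220.0 * 1845.585
dP = 51787.1 Pa


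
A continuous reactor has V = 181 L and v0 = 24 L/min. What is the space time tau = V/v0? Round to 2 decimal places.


tau = V / v0
tau = 181 / 24
tau = 7.54 min


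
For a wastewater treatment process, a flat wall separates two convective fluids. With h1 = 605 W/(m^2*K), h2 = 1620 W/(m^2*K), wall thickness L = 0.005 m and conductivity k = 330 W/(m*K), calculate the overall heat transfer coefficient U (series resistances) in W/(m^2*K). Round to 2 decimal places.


1/U = 1/h1 + L/k + 1/h2
1/U = 1/605 + 0.005/330 + 1/1620
1/U = 0.0016528926 + 1.51515e-05 + 0.000617284
1/U = 0.0022853281
U = 437.57 W/(m^2*K)


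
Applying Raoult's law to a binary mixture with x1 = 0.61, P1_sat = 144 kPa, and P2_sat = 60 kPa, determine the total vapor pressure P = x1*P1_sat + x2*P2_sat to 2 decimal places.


P = x1*P1_sat + x2*P2_sat
x2 = 1 - x1 = 1 - 0.61 = 0.39
P = 0.61*144 + 0.39*60
P = 87.84 + 23.4
P = 111.24 kPa


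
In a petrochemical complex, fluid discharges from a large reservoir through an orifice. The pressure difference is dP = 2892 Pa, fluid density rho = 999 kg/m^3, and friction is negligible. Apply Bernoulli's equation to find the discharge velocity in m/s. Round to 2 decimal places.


v = sqrt(2*dP/rho)
v = sqrt(2*2892/999)
v = sqrt(5.78979)
v = 2.41 m/s


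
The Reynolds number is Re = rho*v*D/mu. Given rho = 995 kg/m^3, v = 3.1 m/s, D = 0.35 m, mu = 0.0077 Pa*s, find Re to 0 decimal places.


Re = rho * v * D / mu
Re = 995 * 3.1 * 0.35 / 0.0077
Re = 1079.575 / 0.0077
Re = 140205


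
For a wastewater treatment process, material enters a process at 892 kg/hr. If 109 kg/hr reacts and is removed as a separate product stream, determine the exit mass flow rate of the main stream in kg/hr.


Steady-state mass balance on the main outlet: F_out = F_in - F_removed
F_out = 892 - 109
F_out = 783 kg/hr


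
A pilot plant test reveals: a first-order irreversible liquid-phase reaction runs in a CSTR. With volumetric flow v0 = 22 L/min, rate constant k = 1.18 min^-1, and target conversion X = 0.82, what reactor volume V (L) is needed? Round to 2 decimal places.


V = v0 * X / (k * (1 - X))
V = 22 * 0.82 / (1.18 * (1 - 0.82))
V = 18.04 / (1.18 * 0.18)
V = 18.04 / 0.2124
V = 84.93 L


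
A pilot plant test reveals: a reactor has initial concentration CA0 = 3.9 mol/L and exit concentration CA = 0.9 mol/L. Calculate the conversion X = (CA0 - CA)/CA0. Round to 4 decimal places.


X = (CA0 - CA) / CA0
X = (3.9 - 0.9) / 3.9
X = 3.0 / 3.9
X = 0.7692


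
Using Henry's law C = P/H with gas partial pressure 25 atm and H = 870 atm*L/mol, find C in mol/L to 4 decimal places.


C = P / H
C = 25 / 870
C = 0.0287 mol/L


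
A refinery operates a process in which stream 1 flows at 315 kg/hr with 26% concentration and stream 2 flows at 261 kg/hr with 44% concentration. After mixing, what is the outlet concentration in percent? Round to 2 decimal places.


Mass balance on solute: F1*x1 + F2*x2 = F3*x3
F3 = F1 + F2 = 315 + 261 = 576 kg/hr
x3 = (F1*x1 + F2*x2)/F3
x3 = (315*0.26 + 261*0.44) / 576
x3 = 34.16%


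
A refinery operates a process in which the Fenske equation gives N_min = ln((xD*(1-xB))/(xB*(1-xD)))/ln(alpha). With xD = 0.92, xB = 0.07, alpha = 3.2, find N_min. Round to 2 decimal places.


N_min = ln((xD*(1-xB))/(xB*(1-xD))) / ln(alpha)
Numerator inside ln: 0.8556 / 0.0056 = 152.785714
ln(152.785714) = 5.029036
ln(alpha) = ln(3.2) = 1.163151
N_min = 5.029036 / 1.163151 = 4.32


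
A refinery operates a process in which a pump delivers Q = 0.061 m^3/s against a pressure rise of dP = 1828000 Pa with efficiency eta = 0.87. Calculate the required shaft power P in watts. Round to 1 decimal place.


P = Q * dP / eta
P = 0.061 * 1828000 / 0.87
P = 111508.0 / 0.87
P = 128170.1 W


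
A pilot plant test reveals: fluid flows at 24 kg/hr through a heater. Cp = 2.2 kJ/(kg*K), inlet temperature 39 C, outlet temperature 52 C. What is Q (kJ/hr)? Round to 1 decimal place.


Q = m_dot * Cp * (T2 - T1)
Q = 24 * 2.2 * (52 - 39)
Q = 24 * 2.2 * 13
Q = 686.4 kJ/hr


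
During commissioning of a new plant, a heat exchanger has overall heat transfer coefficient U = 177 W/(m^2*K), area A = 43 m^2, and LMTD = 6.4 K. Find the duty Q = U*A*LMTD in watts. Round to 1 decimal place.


Q = U * A * LMTD
Q = 177 * 43 * 6.4
Q = 48710.4 W


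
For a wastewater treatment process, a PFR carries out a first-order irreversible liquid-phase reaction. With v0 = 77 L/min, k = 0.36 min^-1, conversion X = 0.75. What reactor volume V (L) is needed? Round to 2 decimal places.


V = (v0/k) * ln(1/(1-X))
V = (77/0.36) * ln(1/(1-0.75))
V = 213.888889 * ln(4.0)
V = 213.888889 * 1.386294
V = 296.51 L


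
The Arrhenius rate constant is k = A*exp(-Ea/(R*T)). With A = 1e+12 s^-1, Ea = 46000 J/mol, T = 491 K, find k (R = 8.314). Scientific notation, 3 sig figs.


k = A * exp(-Ea/(R*T))
k = 1e+12 * exp(-46000 / (8.314 * 491))
k = 1e+12 * exp(-11.268505)
k = 1.28e+07


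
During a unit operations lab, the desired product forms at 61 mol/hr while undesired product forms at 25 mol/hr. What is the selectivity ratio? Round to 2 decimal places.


S = desired product rate / undesired product rate
S = 61 / 25
S = 2.44


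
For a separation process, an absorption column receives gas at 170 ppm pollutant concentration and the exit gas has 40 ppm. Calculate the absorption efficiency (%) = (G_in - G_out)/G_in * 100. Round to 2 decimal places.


Efficiency = (G_in - G_out) / G_in * 100%
Efficiency = (170 - 40) / 170 * 100
Efficiency = 130 / 170 * 100
Efficiency = 76.47%


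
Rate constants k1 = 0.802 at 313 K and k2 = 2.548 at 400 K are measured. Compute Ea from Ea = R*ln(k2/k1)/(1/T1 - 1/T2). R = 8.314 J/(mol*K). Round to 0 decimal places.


Ea = R * ln(k2/k1) / (1/T1 - 1/T2)
ln(k2/k1) = ln(2.548/0.802) = 1.1559554
1/T1 - 1/T2 = 1/313 - 1/400 = 0.000694888179
Ea = 8.314 * 1.1559554 / 0.000694888179
Ea = 13830 J/mol


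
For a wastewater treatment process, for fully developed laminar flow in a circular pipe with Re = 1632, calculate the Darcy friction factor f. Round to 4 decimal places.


f = 64 / Re
f = 64 / 1632
f = 0.0392


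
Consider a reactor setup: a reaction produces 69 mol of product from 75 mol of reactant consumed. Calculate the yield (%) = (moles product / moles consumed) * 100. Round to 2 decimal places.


Yield = (moles product / moles consumed) * 100%
Yield = (69 / 75) * 100
Yield = 0.92 * 100
Yield = 92.00%


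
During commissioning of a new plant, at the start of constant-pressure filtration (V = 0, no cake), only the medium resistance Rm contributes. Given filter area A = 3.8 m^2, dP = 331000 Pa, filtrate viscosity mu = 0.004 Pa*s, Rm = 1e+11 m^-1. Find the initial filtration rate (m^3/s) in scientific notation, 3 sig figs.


rate = A * dP / (mu * Rm)
rate = 3.8 * 331000 / (0.004 * 1e+11)
rate = 1257800.0 / 4.000e+08
rate = 3.14e-03 m^3/s


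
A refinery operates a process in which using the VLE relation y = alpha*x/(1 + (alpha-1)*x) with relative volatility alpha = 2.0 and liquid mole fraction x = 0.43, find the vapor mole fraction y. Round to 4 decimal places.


y = alpha*x / (1 + (alpha-1)*x)
y = 2.0*0.43 / (1 + (2.0-1)*0.43)
y = 0.86 / (1 + 0.43)
y = 0.86 / 1.43
y = 0.6014


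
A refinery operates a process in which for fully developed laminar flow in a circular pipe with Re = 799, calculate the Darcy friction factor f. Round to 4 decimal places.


f = 64 / Re
f = 64 / 799
f = 0.0801


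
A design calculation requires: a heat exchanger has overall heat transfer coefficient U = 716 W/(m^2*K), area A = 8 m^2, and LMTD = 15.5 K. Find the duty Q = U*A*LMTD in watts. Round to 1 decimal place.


Q = U * A * LMTD
Q = 716 * 8 * 15.5
Q = 88784.0 W


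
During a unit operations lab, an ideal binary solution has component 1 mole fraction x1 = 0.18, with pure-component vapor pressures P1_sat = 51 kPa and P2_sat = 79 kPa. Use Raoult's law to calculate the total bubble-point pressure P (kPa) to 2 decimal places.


P = x1*P1_sat + x2*P2_sat
x2 = 1 - x1 = 1 - 0.18 = 0.82
P = 0.18*51 + 0.82*79
P = 9.18 + 64.78
P = 73.96 kPa


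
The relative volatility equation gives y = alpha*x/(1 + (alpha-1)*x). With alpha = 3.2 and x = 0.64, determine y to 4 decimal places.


y = alpha*x / (1 + (alpha-1)*x)
y = 3.2*0.64 / (1 + (3.2-1)*0.64)
y = 2.048 / (1 + 1.408)
y = 2.048 / 2.408
y = 0.8505


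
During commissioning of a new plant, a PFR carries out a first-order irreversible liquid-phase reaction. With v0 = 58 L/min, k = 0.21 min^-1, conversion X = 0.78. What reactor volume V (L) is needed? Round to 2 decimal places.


V = (v0/k) * ln(1/(1-X))
V = (58/0.21) * ln(1/(1-0.78))
V = 276.190476 * ln(4.545455)
V = 276.190476 * 1.514128
V = 418.19 L


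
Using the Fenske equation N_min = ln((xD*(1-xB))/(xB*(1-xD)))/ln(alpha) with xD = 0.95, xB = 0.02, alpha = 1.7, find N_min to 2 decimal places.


N_min = ln((xD*(1-xB))/(xB*(1-xD))) / ln(alpha)
Numerator inside ln: 0.931 / 0.001 = 931.0
ln(931.0) = 6.836259
ln(alpha) = ln(1.7) = 0.530628
N_min = 6.836259 / 0.530628 = 12.88


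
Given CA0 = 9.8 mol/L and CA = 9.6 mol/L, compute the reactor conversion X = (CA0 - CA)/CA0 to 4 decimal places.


X = (CA0 - CA) / CA0
X = (9.8 - 9.6) / 9.8
X = 0.2 / 9.8
X = 0.0204


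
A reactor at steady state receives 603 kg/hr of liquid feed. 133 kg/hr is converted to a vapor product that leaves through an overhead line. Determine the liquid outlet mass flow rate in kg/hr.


Steady-state mass balance on the main outlet: F_out = F_in - F_removed
F_out = 603 - 133
F_out = 470 kg/hr


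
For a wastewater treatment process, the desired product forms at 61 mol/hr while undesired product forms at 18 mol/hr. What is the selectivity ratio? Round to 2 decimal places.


S = desired product rate / undesired product rate
S = 61 / 18
S = 3.39


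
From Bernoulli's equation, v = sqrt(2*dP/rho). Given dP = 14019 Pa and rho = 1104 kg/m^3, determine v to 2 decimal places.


v = sqrt(2*dP/rho)
v = sqrt(2*14019/1104)
v = sqrt(25.396739)
v = 5.04 m/s


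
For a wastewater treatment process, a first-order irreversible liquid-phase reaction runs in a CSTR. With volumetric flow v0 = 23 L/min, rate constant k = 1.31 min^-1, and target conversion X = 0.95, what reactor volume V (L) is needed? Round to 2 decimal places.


V = v0 * X / (k * (1 - X))
V = 23 * 0.95 / (1.31 * (1 - 0.95))
V = 21.85 / (1.31 * 0.05)
V = 21.85 / 0.0655
V = 333.59 L


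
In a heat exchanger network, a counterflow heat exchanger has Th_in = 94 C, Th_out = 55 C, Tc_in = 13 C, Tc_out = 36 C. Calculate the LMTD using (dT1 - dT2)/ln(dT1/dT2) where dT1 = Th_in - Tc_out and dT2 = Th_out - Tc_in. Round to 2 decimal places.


dT1 = Th_in - Tc_out = 94 - 36 = 58
dT2 = Th_out - Tc_in = 55 - 13 = 42
LMTD = (dT1 - dT2) / ln(dT1/dT2)
LMTD = (58 - 42) / ln(58/42)
LMTD = 49.57 K


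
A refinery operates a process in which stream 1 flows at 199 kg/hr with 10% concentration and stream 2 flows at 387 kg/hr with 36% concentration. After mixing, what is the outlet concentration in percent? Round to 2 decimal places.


Mass balance on solute: F1*x1 + F2*x2 = F3*x3
F3 = F1 + F2 = 199 + 387 = 586 kg/hr
x3 = (F1*x1 + F2*x2)/F3
x3 = (199*0.1 + 387*0.36) / 586
x3 = 27.17%


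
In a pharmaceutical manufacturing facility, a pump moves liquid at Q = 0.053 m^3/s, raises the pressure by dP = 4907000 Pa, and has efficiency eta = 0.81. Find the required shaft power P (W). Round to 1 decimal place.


P = Q * dP / eta
P = 0.053 * 4907000 / 0.81
P = 260071.0 / 0.81
P = 321075.3 W


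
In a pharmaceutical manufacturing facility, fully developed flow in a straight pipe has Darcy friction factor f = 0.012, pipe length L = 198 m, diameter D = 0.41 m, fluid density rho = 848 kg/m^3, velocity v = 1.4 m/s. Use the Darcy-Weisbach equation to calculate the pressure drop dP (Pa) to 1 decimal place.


dP = f * (L/D) * (rho*v^2/2)
dP = 0.012 * (198/0.41) * (848*1.4^2/2)
L/D = 482.92682927
rho*v^2/2 = 848*1.96/2 = 831.04
dP = 0.012 * 482.92682927 * 831.04
dP = 4816.0 Pa


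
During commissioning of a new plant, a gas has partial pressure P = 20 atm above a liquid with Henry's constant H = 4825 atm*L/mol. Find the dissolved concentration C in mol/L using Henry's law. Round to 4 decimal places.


C = P / H
C = 20 / 4825
C = 0.0041 mol/L


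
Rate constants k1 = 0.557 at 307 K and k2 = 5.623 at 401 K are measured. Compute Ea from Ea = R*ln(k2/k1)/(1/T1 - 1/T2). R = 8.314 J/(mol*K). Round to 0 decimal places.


Ea = R * ln(k2/k1) / (1/T1 - 1/T2)
ln(k2/k1) = ln(5.623/0.557) = 2.3120554
1/T1 - 1/T2 = 1/307 - 1/401 = 0.000763563404
Ea = 8.314 * 2.3120554 / 0.000763563404
Ea = 25175 J/mol


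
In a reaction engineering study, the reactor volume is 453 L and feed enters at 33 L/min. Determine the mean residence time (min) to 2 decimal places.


tau = V / v0
tau = 453 / 33
tau = 13.73 min


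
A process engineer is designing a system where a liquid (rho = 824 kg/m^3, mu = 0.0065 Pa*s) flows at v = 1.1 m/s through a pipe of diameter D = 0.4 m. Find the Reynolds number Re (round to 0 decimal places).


Re = rho * v * D / mu
Re = 824 * 1.1 * 0.4 / 0.0065
Re = 362.56 / 0.0065
Re = 55778


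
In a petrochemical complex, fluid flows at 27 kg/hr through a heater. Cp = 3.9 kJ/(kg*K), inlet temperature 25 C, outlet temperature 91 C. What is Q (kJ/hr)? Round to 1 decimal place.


Q = m_dot * Cp * (T2 - T1)
Q = 27 * 3.9 * (91 - 25)
Q = 27 * 3.9 * 66
Q = 6949.8 kJ/hr


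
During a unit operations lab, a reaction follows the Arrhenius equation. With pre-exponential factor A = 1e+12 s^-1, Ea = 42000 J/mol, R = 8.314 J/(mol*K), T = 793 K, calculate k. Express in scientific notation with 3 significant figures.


k = A * exp(-Ea/(R*T))
k = 1e+12 * exp(-42000 / (8.314 * 793))
k = 1e+12 * exp(-6.370391)
k = 1.71e+09


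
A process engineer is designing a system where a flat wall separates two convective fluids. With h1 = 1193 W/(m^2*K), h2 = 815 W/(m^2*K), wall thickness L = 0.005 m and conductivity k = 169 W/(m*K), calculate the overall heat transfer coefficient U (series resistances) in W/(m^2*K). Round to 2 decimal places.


1/U = 1/h1 + L/k + 1/h2
1/U = 1/1193 + 0.005/169 + 1/815
1/U = 0.000838223 + 2.95858e-05 + 0.0012269939
1/U = 0.0020948027
U = 477.37 W/(m^2*K)


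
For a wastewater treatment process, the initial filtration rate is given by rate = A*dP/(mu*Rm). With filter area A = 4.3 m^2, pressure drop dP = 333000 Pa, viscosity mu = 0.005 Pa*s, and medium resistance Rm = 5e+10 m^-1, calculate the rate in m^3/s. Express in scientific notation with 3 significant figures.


rate = A * dP / (mu * Rm)
rate = 4.3 * 333000 / (0.005 * 5e+10)
rate = 1431900.0 / 2.500e+08
rate = 5.73e-03 m^3/s


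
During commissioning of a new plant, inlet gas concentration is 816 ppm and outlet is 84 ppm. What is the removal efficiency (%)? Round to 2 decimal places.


Efficiency = (G_in - G_out) / G_in * 100%
Efficiency = (816 - 84) / 816 * 100
Efficiency = 732 / 816 * 100
Efficiency = 89.71%


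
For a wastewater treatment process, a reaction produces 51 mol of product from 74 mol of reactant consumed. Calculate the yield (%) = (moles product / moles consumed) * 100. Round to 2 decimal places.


Yield = (moles product / moles consumed) * 100%
Yield = (51 / 74) * 100
Yield = 0.6892 * 100
Yield = 68.92%


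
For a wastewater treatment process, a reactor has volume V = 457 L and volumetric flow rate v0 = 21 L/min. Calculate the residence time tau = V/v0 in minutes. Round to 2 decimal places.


tau = V / v0
tau = 457 / 21
tau = 21.76 min


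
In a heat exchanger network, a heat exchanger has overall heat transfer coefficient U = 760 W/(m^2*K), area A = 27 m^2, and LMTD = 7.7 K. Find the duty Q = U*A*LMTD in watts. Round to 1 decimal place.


Q = U * A * LMTD
Q = 760 * 27 * 7.7
Q = 158004.0 W


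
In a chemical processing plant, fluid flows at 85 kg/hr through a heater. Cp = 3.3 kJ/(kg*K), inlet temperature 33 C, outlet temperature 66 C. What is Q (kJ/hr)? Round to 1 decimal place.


Q = m_dot * Cp * (T2 - T1)
Q = 85 * 3.3 * (66 - 33)
Q = 85 * 3.3 * 33
Q = 9256.5 kJ/hr


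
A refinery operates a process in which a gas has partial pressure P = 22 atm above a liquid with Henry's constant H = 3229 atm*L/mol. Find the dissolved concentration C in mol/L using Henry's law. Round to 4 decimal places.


C = P / H
C = 22 / 3229
C = 0.0068 mol/L


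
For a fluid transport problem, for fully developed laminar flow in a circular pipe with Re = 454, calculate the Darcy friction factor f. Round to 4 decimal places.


f = 64 / Re
f = 64 / 454
f = 0.1410


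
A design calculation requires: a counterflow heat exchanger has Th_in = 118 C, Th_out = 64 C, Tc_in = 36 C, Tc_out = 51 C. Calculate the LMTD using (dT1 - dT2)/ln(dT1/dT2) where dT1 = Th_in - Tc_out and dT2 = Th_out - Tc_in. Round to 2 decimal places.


dT1 = Th_in - Tc_out = 118 - 51 = 67
dT2 = Th_out - Tc_in = 64 - 36 = 28
LMTD = (dT1 - dT2) / ln(dT1/dT2)
LMTD = (67 - 28) / ln(67/28)
LMTD = 44.70 K


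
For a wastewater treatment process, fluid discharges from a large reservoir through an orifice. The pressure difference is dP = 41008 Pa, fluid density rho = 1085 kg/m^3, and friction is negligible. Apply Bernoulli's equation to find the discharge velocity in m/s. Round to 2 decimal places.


v = sqrt(2*dP/rho)
v = sqrt(2*41008/1085)
v = sqrt(75.590783)
v = 8.69 m/s


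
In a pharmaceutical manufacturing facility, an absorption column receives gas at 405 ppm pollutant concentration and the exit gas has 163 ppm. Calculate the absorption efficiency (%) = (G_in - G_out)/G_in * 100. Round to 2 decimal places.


Efficiency = (G_in - G_out) / G_in * 100%
Efficiency = (405 - 163) / 405 * 100
Efficiency = 242 / 405 * 100
Efficiency = 59.75%


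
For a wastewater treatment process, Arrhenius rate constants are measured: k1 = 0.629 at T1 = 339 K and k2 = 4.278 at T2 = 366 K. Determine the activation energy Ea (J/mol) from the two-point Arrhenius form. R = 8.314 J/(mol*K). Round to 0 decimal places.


Ea = R * ln(k2/k1) / (1/T1 - 1/T2)
ln(k2/k1) = ln(4.278/0.629) = 1.9171096
1/T1 - 1/T2 = 1/339 - 1/366 = 0.00021761207
Ea = 8.314 * 1.9171096 / 0.00021761207
Ea = 73244 J/mol


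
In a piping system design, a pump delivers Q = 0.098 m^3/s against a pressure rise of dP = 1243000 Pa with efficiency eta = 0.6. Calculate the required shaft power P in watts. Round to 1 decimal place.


P = Q * dP / eta
P = 0.098 * 1243000 / 0.6
P = 121814.0 / 0.6
P = 203023.3 W


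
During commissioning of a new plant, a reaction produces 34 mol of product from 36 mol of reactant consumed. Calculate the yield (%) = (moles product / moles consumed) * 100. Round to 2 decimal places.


Yield = (moles product / moles consumed) * 100%
Yield = (34 / 36) * 100
Yield = 0.9444 * 100
Yield = 94.44%


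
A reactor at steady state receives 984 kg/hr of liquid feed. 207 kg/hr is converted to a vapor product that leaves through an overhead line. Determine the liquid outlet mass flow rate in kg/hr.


Steady-state mass balance on the main outlet: F_out = F_in - F_removed
F_out = 984 - 207
F_out = 777 kg/hr


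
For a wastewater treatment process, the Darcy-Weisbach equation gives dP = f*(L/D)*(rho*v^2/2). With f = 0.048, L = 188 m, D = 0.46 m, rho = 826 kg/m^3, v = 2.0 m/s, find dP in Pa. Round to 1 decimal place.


dP = f * (L/D) * (rho*v^2/2)
dP = 0.048 * (188/0.46) * (826*2.0^2/2)
L/D = 408.69565217
rho*v^2/2 = 826*4.0/2 = 1652.0
dP = 0.048 * 408.69565217 * 1652.0
dP = 32407.9 Pa


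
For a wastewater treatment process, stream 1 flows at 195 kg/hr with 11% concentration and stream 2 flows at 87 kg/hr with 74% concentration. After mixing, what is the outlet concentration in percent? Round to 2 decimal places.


Mass balance on solute: F1*x1 + F2*x2 = F3*x3
F3 = F1 + F2 = 195 + 87 = 282 kg/hr
x3 = (F1*x1 + F2*x2)/F3
x3 = (195*0.11 + 87*0.74) / 282
x3 = 30.44%


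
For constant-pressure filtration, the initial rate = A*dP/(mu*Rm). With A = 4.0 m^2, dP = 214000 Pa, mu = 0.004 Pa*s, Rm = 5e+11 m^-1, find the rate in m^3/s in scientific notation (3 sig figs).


rate = A * dP / (mu * Rm)
rate = 4.0 * 214000 / (0.004 * 5e+11)
rate = 856000.0 / 2.000e+09
rate = 4.28e-04 m^3/s


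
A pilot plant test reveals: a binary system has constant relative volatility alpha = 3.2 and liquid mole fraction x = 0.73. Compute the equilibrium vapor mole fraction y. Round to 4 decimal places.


y = alpha*x / (1 + (alpha-1)*x)
y = 3.2*0.73 / (1 + (3.2-1)*0.73)
y = 2.336 / (1 + 1.606)
y = 2.336 / 2.606
y = 0.8964


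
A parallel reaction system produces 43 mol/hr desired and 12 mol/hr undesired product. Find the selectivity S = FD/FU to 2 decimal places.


S = desired product rate / undesired product rate
S = 43 / 12
S = 3.58


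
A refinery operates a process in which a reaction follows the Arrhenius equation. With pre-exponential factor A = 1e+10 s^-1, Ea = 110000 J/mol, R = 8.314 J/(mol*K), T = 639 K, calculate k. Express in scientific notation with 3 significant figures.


k = A * exp(-Ea/(R*T))
k = 1e+10 * exp(-110000 / (8.314 * 639))
k = 1e+10 * exp(-20.705313)
k = 1.02e+01


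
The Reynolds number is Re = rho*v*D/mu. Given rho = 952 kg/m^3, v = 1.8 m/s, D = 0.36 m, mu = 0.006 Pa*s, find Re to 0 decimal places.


Re = rho * v * D / mu
Re = 952 * 1.8 * 0.36 / 0.006
Re = 616.896 / 0.006
Re = 102816


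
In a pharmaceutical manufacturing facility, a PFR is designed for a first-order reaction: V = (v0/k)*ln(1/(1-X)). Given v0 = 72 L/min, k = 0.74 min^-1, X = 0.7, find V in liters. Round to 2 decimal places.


V = (v0/k) * ln(1/(1-X))
V = (72/0.74) * ln(1/(1-0.7))
V = 97.297297 * ln(3.333333)
V = 97.297297 * 1.203973
V = 117.14 L


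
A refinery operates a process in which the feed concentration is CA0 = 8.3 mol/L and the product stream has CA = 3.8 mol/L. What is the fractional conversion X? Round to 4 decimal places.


X = (CA0 - CA) / CA0
X = (8.3 - 3.8) / 8.3
X = 4.5 / 8.3
X = 0.5422


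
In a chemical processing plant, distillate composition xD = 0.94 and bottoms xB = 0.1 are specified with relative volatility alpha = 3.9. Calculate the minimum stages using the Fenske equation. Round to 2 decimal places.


N_min = ln((xD*(1-xB))/(xB*(1-xD))) / ln(alpha)
Numerator inside ln: 0.846 / 0.006 = 141.0
ln(141.0) = 4.94876
ln(alpha) = ln(3.9) = 1.360977
N_min = 4.94876 / 1.360977 = 3.64


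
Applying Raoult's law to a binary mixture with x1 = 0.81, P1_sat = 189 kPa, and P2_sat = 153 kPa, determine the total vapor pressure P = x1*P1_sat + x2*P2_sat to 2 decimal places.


P = x1*P1_sat + x2*P2_sat
x2 = 1 - x1 = 1 - 0.81 = 0.19
P = 0.81*189 + 0.19*153
P = 153.09 + 29.07
P = 182.16 kPa


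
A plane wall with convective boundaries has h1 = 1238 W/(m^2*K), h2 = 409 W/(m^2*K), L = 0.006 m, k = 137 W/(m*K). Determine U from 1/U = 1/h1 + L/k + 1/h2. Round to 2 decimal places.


1/U = 1/h1 + L/k + 1/h2
1/U = 1/1238 + 0.006/137 + 1/409
1/U = 0.0008077544 + 4.37956e-05 + 0.0024449878
1/U = 0.0032965378
U = 303.35 W/(m^2*K)


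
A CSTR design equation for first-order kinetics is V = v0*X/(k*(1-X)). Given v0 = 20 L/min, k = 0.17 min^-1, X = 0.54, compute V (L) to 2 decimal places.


V = v0 * X / (k * (1 - X))
V = 20 * 0.54 / (0.17 * (1 - 0.54))
V = 10.8 / (0.17 * 0.46)
V = 10.8 / 0.0782
V = 138.11 L


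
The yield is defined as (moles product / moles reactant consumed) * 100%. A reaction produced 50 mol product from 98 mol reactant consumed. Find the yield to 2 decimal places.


Yield = (moles product / moles consumed) * 100%
Yield = (50 / 98) * 100
Yield = 0.5102 * 100
Yield = 51.02%


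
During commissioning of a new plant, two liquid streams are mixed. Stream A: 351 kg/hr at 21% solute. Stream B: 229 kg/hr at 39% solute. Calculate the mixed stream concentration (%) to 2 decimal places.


Mass balance on solute: F1*x1 + F2*x2 = F3*x3
F3 = F1 + F2 = 351 + 229 = 580 kg/hr
x3 = (F1*x1 + F2*x2)/F3
x3 = (351*0.21 + 229*0.39) / 580
x3 = 28.11%


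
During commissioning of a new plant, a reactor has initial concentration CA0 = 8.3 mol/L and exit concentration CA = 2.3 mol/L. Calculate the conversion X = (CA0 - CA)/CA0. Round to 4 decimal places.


X = (CA0 - CA) / CA0
X = (8.3 - 2.3) / 8.3
X = 6.0 / 8.3
X = 0.7229


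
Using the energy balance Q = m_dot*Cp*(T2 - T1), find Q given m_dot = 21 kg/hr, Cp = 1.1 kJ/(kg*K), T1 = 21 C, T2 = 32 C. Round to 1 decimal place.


Q = m_dot * Cp * (T2 - T1)
Q = 21 * 1.1 * (32 - 21)
Q = 21 * 1.1 * 11
Q = 254.1 kJ/hr


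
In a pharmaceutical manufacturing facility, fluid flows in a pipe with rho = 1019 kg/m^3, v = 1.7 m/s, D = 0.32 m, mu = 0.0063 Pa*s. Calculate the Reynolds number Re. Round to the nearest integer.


Re = rho * v * D / mu
Re = 1019 * 1.7 * 0.32 / 0.0063
Re = 554.336 / 0.0063
Re = 87990


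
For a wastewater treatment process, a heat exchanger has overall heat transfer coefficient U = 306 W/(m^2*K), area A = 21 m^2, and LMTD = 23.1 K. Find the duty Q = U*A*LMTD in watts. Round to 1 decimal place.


Q = U * A * LMTD
Q = 306 * 21 * 23.1
Q = 148440.6 W


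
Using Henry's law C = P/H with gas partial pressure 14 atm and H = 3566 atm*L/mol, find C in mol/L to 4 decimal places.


C = P / H
C = 14 / 3566
C = 0.0039 mol/L


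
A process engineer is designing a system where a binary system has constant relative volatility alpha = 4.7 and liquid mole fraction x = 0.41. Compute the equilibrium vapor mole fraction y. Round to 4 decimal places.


y = alpha*x / (1 + (alpha-1)*x)
y = 4.7*0.41 / (1 + (4.7-1)*0.41)
y = 1.927 / (1 + 1.517)
y = 1.927 / 2.517
y = 0.7656


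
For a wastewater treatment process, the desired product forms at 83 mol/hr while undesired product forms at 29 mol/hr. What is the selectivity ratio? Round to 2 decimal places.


S = desired product rate / undesired product rate
S = 83 / 29
S = 2.86


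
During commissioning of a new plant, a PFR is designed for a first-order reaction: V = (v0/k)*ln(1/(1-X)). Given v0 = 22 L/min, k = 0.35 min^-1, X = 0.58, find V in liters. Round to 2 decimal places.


V = (v0/k) * ln(1/(1-X))
V = (22/0.35) * ln(1/(1-0.58))
V = 62.857143 * ln(2.380952)
V = 62.857143 * 0.8675
V = 54.53 L


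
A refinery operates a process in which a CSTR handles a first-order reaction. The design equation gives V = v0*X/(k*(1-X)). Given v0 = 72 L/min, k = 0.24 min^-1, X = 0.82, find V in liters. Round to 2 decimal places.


V = v0 * X / (k * (1 - X))
V = 72 * 0.82 / (0.24 * (1 - 0.82))
V = 59.04 / (0.24 * 0.18)
V = 59.04 / 0.0432
V = 1366.67 L


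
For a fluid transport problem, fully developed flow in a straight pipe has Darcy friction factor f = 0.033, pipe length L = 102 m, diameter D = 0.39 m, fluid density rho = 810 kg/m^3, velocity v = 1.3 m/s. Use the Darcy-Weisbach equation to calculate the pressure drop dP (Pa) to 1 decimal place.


dP = f * (L/D) * (rho*v^2/2)
dP = 0.033 * (102/0.39) * (810*1.3^2/2)
L/D = 261.53846154
rho*v^2/2 = 810*1.69/2 = 684.45
dP = 0.033 * 261.53846154 * 684.45
dP = 5907.3 Pa


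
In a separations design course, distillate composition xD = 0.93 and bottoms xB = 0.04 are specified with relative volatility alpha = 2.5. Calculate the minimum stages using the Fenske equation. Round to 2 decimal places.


N_min = ln((xD*(1-xB))/(xB*(1-xD))) / ln(alpha)
Numerator inside ln: 0.8928 / 0.0028 = 318.857143
ln(318.857143) = 5.764743
ln(alpha) = ln(2.5) = 0.916291
N_min = 5.764743 / 0.916291 = 6.29


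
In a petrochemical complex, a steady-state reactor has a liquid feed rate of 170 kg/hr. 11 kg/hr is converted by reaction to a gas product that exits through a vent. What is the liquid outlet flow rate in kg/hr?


Steady-state mass balance on the main outlet: F_out = F_in - F_removed
F_out = 170 - 11
F_out = 159 kg/hr


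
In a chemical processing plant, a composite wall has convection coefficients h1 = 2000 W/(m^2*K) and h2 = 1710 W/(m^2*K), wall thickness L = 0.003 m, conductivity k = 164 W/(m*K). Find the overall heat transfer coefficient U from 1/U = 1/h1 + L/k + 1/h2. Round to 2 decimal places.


1/U = 1/h1 + L/k + 1/h2
1/U = 1/2000 + 0.003/164 + 1/1710
1/U = 0.0005 + 1.82927e-05 + 0.0005847953
1/U = 0.001103088
U = 906.55 W/(m^2*K)


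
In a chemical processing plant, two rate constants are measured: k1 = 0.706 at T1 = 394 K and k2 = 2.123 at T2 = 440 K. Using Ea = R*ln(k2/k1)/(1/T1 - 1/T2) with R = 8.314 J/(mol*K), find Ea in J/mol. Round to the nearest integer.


Ea = R * ln(k2/k1) / (1/T1 - 1/T2)
ln(k2/k1) = ln(2.123/0.706) = 1.1009702
1/T1 - 1/T2 = 1/394 - 1/440 = 0.000265343793
Ea = 8.314 * 1.1009702 / 0.000265343793
Ea = 34497 J/mol


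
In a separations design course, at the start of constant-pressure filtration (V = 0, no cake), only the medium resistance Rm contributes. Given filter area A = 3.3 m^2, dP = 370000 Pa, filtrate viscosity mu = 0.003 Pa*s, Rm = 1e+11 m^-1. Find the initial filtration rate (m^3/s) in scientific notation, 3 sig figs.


rate = A * dP / (mu * Rm)
rate = 3.3 * 370000 / (0.003 * 1e+11)
rate = 1221000.0 / 3.000e+08
rate = 4.07e-03 m^3/s


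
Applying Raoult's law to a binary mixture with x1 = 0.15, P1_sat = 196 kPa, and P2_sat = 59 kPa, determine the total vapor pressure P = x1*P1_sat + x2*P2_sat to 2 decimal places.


P = x1*P1_sat + x2*P2_sat
x2 = 1 - x1 = 1 - 0.15 = 0.85
P = 0.15*196 + 0.85*59
P = 29.4 + 50.15
P = 79.55 kPa


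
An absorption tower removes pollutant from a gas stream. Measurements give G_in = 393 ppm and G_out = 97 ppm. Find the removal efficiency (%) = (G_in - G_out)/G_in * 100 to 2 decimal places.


Efficiency = (G_in - G_out) / G_in * 100%
Efficiency = (393 - 97) / 393 * 100
Efficiency = 296 / 393 * 100
Efficiency = 75.32%


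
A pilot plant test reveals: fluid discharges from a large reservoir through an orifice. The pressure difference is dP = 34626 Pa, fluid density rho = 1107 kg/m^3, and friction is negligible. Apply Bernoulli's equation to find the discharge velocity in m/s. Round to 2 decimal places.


v = sqrt(2*dP/rho)
v = sqrt(2*34626/1107)
v = sqrt(62.558266)
v = 7.91 m/s


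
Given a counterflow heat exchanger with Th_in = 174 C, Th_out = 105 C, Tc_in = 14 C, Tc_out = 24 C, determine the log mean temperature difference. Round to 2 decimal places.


dT1 = Th_in - Tc_out = 174 - 24 = 150
dT2 = Th_out - Tc_in = 105 - 14 = 91
LMTD = (dT1 - dT2) / ln(dT1/dT2)
LMTD = (150 - 91) / ln(150/91)
LMTD = 118.05 K


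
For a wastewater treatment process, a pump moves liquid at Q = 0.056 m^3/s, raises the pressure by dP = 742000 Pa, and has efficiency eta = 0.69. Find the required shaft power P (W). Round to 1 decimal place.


P = Q * dP / eta
P = 0.056 * 742000 / 0.69
P = 41552.0 / 0.69
P = 60220.3 W


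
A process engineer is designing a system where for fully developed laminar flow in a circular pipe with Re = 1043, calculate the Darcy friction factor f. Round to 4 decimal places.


f = 64 / Re
f = 64 / 1043
f = 0.0614


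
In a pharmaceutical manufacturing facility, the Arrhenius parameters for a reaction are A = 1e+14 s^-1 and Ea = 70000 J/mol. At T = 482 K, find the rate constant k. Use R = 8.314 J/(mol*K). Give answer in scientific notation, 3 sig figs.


k = A * exp(-Ea/(R*T))
k = 1e+14 * exp(-70000 / (8.314 * 482))
k = 1e+14 * exp(-17.467911)
k = 2.59e+06
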